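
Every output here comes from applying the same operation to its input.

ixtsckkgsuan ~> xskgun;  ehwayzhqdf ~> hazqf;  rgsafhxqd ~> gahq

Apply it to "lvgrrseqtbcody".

vrsqboy

The transformation: keep every other character starting from the second (positions 2nd, 4th, 6th, ...).
Doing the same to "lvgrrseqtbcody": "vrsqboy".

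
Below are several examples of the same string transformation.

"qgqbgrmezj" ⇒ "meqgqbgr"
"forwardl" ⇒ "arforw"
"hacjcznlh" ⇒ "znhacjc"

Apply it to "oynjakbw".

What's happening: delete the last 2 characters, then move the last 2 characters to the front (rotate right by 2).
Starting from "oynjakbw": after the first operation, "oynjak"; after the second, "akoynj".
(Check on "hacjcznlh": → "hacjczn" → "znhacjc" ✓)

akoynj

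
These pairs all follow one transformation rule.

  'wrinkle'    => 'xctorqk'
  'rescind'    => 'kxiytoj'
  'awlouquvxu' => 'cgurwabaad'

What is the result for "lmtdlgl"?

In each case the input is transformed by: swap each adjacent pair of characters (1↔2, 3↔4, ...), then shift every letter 6 places forward in the alphabet (wrapping around).
Working it through for "lmtdlgl": intermediate "mldtgll", final "srjzmrr".

srjzmrr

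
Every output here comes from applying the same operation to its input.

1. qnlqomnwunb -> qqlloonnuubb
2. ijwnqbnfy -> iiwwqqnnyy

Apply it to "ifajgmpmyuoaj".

iiaaggppyyoojj

Looking at the pairs, the operation is to keep every other character starting from the first (positions 1st, 3rd, 5th, ...), then double every character.
"ifajgmpmyuoaj" → "iagpyoj" → "iiaaggppyyoojj".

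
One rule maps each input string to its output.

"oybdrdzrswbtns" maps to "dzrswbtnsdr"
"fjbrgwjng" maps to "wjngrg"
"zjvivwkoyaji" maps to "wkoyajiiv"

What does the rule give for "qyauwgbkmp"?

gbkmpuw

Looking at the pairs, the operation is to delete the first 3 characters, then move the first 2 characters to the end (rotate left by 2).
So "qyauwgbkmp" becomes "gbkmpuw".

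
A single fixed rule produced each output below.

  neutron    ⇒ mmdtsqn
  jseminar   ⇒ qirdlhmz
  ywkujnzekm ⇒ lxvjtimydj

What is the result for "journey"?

The transformation: shift every letter 1 place backward in the alphabet (wrapping around), then move the last character to the front.
Doing the same to "journey": "xintqmd".
(Check on "neutron": → "mdtsqnm" → "mmdtsqn" ✓)

xintqmd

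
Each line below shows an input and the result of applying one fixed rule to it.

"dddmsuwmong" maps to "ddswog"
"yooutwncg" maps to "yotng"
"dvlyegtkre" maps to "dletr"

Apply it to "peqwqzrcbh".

pqqrb

What's happening: keep every other character starting from the first (positions 1st, 3rd, 5th, ...).
"peqwqzrcbh" → "pqqrb".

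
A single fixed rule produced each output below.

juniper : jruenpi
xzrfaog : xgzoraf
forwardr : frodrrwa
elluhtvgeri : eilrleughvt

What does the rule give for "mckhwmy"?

In each case the input is transformed by: take characters alternately from the front and the back (1st, last, 2nd, 2nd-last, ...).
On "mckhwmy" that produces "mycmkwh".

mycmkwh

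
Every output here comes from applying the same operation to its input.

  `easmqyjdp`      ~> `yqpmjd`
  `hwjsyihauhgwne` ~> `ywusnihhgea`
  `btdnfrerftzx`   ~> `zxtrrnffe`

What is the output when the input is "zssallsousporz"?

zussrpoolla

Rule — delete the first 3 characters, then sort the characters into reverse alphabetical order.
Applying both steps to "zssallsousporz": "allsousporz", then "zussrpoolla".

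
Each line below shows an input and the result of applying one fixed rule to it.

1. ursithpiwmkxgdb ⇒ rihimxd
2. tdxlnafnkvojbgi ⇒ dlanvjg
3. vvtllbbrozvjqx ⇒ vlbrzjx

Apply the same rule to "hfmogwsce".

fowc

The transformation: keep every other character starting from the second (positions 2nd, 4th, 6th, ...).
So "hfmogwsce" becomes "fowc".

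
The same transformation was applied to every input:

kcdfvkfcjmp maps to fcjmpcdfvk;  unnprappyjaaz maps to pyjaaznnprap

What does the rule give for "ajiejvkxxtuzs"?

xxtuzsjiejvk

The pattern: delete the first character, then swap the front and back halves of the string.
Starting from "ajiejvkxxtuzs": after the first operation, "jiejvkxxtuzs"; after the second, "xxtuzsjiejvk".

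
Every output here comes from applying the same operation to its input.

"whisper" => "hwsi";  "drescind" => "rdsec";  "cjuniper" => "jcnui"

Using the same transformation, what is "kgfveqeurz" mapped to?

gkvfqee

What's happening: delete the last 3 characters, then swap each adjacent pair of characters (1↔2, 3↔4, ...).
Applying both steps to "kgfveqeurz": "kgfveqe", then "gkvfqee".
(Check on "cjuniper": → "cjuni" → "jcnui" ✓)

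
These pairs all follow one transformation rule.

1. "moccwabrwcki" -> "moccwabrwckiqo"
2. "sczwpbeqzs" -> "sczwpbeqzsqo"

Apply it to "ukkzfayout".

What's happening: append "qo".
On "ukkzfayout" that produces "ukkzfayoutqo".

ukkzfayoutqo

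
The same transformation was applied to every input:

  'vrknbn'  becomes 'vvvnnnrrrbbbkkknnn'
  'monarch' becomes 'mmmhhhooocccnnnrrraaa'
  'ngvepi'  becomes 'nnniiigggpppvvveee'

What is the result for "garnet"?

The transformation: take characters alternately from the front and the back (1st, last, 2nd, 2nd-last, ...), then repeat every character 3 times.
Working it through for "garnet": intermediate "gtaern", final "gggtttaaaeeerrrnnn".

gggtttaaaeeerrrnnn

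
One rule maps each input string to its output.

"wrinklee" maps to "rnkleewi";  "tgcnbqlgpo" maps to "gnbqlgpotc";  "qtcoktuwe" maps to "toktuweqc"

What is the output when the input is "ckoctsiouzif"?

kctsiouzifco

Rule — move the first 2 characters to the end (rotate left by 2), then swap the first and last characters.
For "ckoctsiouzif", step one produces "octsiouzifck"; step two turns that into "kctsiouzifco".
(Check on "qtcoktuwe": → "coktuweqt" → "toktuweqc" ✓)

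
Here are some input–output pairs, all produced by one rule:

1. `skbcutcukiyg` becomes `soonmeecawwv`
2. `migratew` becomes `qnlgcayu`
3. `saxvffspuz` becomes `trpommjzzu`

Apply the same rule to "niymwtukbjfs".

Each output is the input with this applied: sort the characters into reverse alphabetical order, then shift every letter 6 places backward in the alphabet (wrapping around).
For "niymwtukbjfs", step one produces "ywutsnmkjifb"; step two turns that into "sqonmhgedczv".

sqonmhgedczv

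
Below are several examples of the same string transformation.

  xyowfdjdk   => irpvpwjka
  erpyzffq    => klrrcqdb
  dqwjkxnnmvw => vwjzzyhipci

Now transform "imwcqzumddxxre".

In each case the input is transformed by: shift every letter 12 places forward in the alphabet (wrapping around), then move the first 3 characters to the end (rotate left by 3).
Working it through for "imwcqzumddxxre": intermediate "uyioclgyppjjdq", final "oclgyppjjdquyi".

oclgyppjjdquyi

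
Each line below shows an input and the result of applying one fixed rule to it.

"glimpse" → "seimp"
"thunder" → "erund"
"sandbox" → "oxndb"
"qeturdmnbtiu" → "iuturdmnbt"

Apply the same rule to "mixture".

rextu

Rule — delete the first 2 characters, then move the last 2 characters to the front (rotate right by 2).
Doing the same to "mixture": "rextu".
(Check on "sandbox": → "ndbox" → "oxndb" ✓)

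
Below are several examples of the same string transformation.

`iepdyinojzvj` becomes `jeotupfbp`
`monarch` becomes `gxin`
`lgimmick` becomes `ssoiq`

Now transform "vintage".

zgmk

The transformation: delete the first 3 characters, then shift every letter 6 places forward in the alphabet (wrapping around).
Working it through for "vintage": intermediate "tage", final "zgmk".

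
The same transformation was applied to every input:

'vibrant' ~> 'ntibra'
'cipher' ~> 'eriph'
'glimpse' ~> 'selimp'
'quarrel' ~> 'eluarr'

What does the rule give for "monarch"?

chonar

The rule is to delete the first character, then move the last 2 characters to the front (rotate right by 2).
On "monarch": the first step gives "onarch", and the second then gives "chonar".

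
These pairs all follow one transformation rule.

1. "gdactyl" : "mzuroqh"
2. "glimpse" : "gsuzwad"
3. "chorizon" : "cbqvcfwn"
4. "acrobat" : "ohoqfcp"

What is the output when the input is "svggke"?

ysgjuu

What's happening: move the last 2 characters to the front (rotate right by 2), then shift every letter 12 places backward in the alphabet (wrapping around).
Applying that to "svggke" gives "ysgjuu".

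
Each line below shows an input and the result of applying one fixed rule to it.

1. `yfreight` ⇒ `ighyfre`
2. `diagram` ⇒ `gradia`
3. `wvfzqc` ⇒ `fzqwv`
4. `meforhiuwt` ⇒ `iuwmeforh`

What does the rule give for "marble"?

Rule — delete the last character, then move the last 3 characters to the front (rotate right by 3).
"marble" → "rblma".

rblma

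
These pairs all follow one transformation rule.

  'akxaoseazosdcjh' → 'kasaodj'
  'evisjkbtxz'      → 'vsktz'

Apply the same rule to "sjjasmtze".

Rule — keep every other character starting from the second (positions 2nd, 4th, 6th, ...).
On "sjjasmtze" that produces "jamz".

jamz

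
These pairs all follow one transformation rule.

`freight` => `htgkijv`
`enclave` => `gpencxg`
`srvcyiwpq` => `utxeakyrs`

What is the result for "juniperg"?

What's happening: shift every letter 2 places forward in the alphabet (wrapping around).
"juniperg" → "lwpkrgti".

lwpkrgti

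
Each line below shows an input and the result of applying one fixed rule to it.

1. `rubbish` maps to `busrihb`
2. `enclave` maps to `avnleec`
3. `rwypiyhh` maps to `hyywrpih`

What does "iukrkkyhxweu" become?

The transformation: sort the characters into reverse alphabetical order, then move the last character to the front.
For "iukrkkyhxweu", step one produces "yxwuurkkkihe"; step two turns that into "eyxwuurkkkih".

eyxwuurkkkih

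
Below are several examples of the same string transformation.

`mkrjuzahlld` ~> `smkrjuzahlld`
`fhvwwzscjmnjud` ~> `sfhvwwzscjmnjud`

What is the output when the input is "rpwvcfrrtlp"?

srpwvcfrrtlp

Rule — prepend "s".
For "rpwvcfrrtlp" the result is "srpwvcfrrtlp".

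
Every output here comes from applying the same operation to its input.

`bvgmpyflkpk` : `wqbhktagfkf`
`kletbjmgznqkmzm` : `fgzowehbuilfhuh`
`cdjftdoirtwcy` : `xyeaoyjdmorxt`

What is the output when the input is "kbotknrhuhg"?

Rule — shift every letter 5 places backward in the alphabet (wrapping around).
So "kbotknrhuhg" becomes "fwjofimcpcb".

fwjofimcpcb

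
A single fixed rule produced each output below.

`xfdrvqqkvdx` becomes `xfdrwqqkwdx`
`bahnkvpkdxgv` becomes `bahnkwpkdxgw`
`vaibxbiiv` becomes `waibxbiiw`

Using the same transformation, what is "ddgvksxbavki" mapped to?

The rule is to replace every "v" with "w".
So "ddgvksxbavki" becomes "ddgwksxbawki".

ddgwksxbawki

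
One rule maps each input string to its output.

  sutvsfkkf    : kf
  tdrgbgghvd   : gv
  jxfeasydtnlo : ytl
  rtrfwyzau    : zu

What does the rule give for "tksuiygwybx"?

gyx

Looking at the pairs, the operation is to keep every other character starting from the first (positions 1st, 3rd, 5th, ...), then delete the first 3 characters.
Working it through for "tksuiygwybx": intermediate "tsigyx", final "gyx".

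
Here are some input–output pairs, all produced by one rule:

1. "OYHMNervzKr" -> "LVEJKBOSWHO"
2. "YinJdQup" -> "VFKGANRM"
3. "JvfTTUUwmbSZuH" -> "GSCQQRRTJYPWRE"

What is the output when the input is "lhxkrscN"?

In each case the input is transformed by: shift every letter 3 places backward in the alphabet (wrapping around), then convert every letter to uppercase.
Working it through for "lhxkrscN": intermediate "ieuhopzK", final "IEUHOPZK".

IEUHOPZK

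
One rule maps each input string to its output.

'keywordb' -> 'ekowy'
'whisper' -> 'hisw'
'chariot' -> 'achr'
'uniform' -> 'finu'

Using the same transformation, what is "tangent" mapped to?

The transformation: delete the last 3 characters, then sort the characters into alphabetical order.
Starting from "tangent": after the first operation, "tang"; after the second, "agnt".

agnt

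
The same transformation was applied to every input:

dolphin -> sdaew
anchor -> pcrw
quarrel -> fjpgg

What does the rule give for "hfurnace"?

wujgcp

Rule — shift every letter 11 places backward in the alphabet (wrapping around), then delete the last 2 characters.
"hfurnace" → "wujgcprt" → "wujgcp".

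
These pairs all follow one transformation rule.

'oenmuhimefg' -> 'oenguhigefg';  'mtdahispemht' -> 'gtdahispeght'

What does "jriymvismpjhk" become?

jriygvisgpjhk

The transformation: replace every "m" with "g".
For "jriymvismpjhk" the result is "jriygvisgpjhk".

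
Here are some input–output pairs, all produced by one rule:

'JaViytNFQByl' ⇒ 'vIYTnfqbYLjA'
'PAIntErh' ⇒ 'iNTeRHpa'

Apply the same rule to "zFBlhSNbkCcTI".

bLHsnBKcCtiZf

Each output is the input with this applied: flip the case of every letter, then move the first 2 characters to the end (rotate left by 2).
Starting from "zFBlhSNbkCcTI": after the first operation, "ZfbLHsnBKcCti"; after the second, "bLHsnBKcCtiZf".
(Check on "JaViytNFQByl": → "jAvIYTnfqbYL" → "vIYTnfqbYLjA" ✓)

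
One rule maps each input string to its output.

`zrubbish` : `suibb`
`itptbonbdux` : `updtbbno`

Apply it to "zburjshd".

Each output is the input with this applied: take characters alternately from the front and the back (1st, last, 2nd, 2nd-last, ...), then delete the first 3 characters.
Starting from "zburjshd": after the first operation, "zdbhusrj"; after the second, "husrj".

husrj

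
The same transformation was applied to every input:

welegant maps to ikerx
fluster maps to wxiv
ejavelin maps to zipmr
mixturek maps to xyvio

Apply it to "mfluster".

ywxiv

The rule is to delete the first 3 characters, then shift every letter 4 places forward in the alphabet (wrapping around).
Working it through for "mfluster": intermediate "uster", final "ywxiv".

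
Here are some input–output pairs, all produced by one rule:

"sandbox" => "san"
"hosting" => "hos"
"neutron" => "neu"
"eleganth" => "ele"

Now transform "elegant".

What's happening: keep only the first 3 characters.
On "elegant" that produces "ele".

ele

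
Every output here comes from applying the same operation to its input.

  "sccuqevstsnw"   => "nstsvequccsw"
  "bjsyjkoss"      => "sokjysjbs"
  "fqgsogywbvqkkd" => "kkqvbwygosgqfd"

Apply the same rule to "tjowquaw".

Each output is the input with this applied: move the last character to the front, then reverse the string.
On "tjowquaw": the first step gives "wtjowqua", and the second then gives "auqwojtw".
(Check on "bjsyjkoss": → "sbjsyjkos" → "sokjysjbs" ✓)

auqwojtw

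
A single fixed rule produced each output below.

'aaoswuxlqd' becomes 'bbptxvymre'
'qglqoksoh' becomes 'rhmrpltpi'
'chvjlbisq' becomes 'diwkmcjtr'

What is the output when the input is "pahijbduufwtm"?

What's happening: shift every letter 1 place forward in the alphabet (wrapping around).
Applying that to "pahijbduufwtm" gives "qbijkcevvgxun".

qbijkcevvgxun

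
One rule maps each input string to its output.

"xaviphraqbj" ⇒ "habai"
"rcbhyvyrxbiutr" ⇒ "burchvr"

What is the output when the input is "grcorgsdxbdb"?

Each output is the input with this applied: keep every other character starting from the second (positions 2nd, 4th, 6th, ...), then move the last 3 characters to the front (rotate right by 3).
On "grcorgsdxbdb": the first step gives "rogdbb", and the second then gives "dbbrog".

dbbrog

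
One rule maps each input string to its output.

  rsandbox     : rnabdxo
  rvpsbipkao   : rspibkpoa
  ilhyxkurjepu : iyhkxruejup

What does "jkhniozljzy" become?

jnhoilzzjy

What's happening: swap each adjacent pair of characters (1↔2, 3↔4, ...), then delete the first character.
For "jkhniozljzy", step one produces "kjnhoilzzjy"; step two turns that into "jnhoilzzjy".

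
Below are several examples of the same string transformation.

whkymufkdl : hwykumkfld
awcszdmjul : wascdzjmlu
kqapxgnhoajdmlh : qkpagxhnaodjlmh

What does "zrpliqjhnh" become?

What's happening: swap each adjacent pair of characters (1↔2, 3↔4, ...).
Applying that to "zrpliqjhnh" gives "rzlpqihjhn".

rzlpqihjhn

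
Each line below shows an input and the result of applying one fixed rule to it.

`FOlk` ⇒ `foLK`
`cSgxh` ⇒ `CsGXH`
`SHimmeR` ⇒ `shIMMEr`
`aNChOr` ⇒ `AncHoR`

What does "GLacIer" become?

What's happening: flip the case of every letter.
For "GLacIer" the result is "glACiER".

glACiER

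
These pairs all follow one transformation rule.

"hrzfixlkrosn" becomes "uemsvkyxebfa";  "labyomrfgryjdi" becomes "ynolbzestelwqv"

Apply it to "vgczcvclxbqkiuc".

itpmpipykodxvhp

What's happening: shift every letter 13 places forward in the alphabet (wrapping around) — i.e. ROT13.
So "vgczcvclxbqkiuc" becomes "itpmpipykodxvhp".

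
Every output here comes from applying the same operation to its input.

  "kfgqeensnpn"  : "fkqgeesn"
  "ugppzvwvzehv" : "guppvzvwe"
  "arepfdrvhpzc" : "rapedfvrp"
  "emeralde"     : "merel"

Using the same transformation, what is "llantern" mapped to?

llnae

The rule is to swap each adjacent pair of characters (1↔2, 3↔4, ...), then delete the last 3 characters.
Applying both steps to "llantern": "llnaetnr", then "llnae".
(Check on "ugppzvwvzehv": → "guppvzvwezvh" → "guppvzvwe" ✓)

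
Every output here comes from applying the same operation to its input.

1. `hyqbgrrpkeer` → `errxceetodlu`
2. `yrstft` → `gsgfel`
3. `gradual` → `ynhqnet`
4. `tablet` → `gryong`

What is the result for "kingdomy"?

Looking at the pairs, the operation is to reverse the string, then shift every letter 13 places forward in the alphabet (wrapping around) — i.e. ROT13.
Doing the same to "kingdomy": "lzbqtavx".
(Check on "hyqbgrrpkeer": → "reekprrgbqyh" → "errxceetodlu" ✓)

lzbqtavx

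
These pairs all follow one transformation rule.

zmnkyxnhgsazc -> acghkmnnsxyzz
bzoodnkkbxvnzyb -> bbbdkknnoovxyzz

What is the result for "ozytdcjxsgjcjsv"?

ccdgjjjosstvxyz

Each output is the input with this applied: sort the characters into alphabetical order.
For "ozytdcjxsgjcjsv" the result is "ccdgjjjosstvxyz".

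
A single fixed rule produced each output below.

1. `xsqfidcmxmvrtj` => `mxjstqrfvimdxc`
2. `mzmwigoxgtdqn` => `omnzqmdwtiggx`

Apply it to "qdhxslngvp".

Looking at the pairs, the operation is to take characters alternately from the front and the back (1st, last, 2nd, 2nd-last, ...), then move the last character to the front.
Working it through for "qdhxslngvp": intermediate "qpdvhgxnsl", final "lqpdvhgxns".

lqpdvhgxns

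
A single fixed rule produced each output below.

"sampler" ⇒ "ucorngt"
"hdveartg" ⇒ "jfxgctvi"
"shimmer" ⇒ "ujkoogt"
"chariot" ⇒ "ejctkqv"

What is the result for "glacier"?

incekgt

Rule — shift every letter 2 places forward in the alphabet (wrapping around).
"glacier" → "incekgt".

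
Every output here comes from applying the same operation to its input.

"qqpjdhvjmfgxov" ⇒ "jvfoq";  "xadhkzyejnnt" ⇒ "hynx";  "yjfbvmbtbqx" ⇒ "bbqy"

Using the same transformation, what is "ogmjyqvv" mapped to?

jvo

The pattern: keep one character in every 3, starting at position 1 (positions 1st, 4th, 7th, ...), then move the first character to the end.
For "ogmjyqvv" the result is "jvo".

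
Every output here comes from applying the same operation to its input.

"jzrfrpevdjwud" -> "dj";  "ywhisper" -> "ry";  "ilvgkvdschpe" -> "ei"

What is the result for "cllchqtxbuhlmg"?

The pattern: move the first character to the end, then keep only the last 2 characters.
Doing the same to "cllchqtxbuhlmg": "gc".
(Check on "ilvgkvdschpe": → "lvgkvdschpei" → "ei" ✓)

gc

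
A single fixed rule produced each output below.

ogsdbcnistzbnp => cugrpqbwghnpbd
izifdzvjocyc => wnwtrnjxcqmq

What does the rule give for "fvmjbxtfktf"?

The rule is to shift every letter 12 places backward in the alphabet (wrapping around).
So "fvmjbxtfktf" becomes "tjaxplhtyht".

tjaxplhtyht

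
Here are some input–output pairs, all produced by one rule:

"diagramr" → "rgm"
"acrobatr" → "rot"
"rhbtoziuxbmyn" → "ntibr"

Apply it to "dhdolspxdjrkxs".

The pattern: swap the first and last characters, then keep one character in every 3, starting at position 1 (positions 1st, 4th, 7th, ...).
Starting from "dhdolspxdjrkxs": after the first operation, "shdolspxdjrkxd"; after the second, "sopjx".
(Check on "diagramr": → "riagramd" → "rgm" ✓)

sopjx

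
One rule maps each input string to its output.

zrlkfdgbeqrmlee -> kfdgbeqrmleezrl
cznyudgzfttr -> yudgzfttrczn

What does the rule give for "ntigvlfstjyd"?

gvlfstjydnti

The rule is to move the first 3 characters to the end (rotate left by 3).
Doing the same to "ntigvlfstjyd": "gvlfstjydnti".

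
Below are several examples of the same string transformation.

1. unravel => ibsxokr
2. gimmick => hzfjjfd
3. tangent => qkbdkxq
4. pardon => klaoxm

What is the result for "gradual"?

The pattern: reverse the string, then shift every letter 3 places backward in the alphabet (wrapping around).
Applying both steps to "gradual": "laudarg", then "ixraxod".

ixraxod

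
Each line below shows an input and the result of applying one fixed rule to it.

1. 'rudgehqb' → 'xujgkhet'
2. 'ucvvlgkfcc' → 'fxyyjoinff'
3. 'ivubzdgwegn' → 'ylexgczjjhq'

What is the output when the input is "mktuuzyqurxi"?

The rule is to swap each adjacent pair of characters (1↔2, 3↔4, ...), then shift every letter 3 places forward in the alphabet (wrapping around).
For "mktuuzyqurxi", step one produces "kmutzuqyruix"; step two turns that into "npxwcxtbuxla".

npxwcxtbuxla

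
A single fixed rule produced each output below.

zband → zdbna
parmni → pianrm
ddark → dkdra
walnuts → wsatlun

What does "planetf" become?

pfltaen

Each output is the input with this applied: take characters alternately from the front and the back (1st, last, 2nd, 2nd-last, ...).
On "planetf" that produces "pfltaen".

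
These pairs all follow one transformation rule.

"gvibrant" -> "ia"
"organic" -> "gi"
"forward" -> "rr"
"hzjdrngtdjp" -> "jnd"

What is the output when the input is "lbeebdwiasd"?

eda

Looking at the pairs, the operation is to keep one character in every 3, starting at position 3 (positions 3rd, 6th, 9th, ...).
"lbeebdwiasd" → "eda".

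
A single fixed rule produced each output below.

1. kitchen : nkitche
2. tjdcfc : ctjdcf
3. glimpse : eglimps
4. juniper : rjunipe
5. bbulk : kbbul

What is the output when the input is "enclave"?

eenclav

Each output is the input with this applied: move the last character to the front.
For "enclave" the result is "eenclav".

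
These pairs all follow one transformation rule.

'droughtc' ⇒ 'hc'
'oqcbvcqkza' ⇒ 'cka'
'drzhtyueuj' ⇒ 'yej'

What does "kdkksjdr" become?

Looking at the pairs, the operation is to keep every other character starting from the second (positions 2nd, 4th, 6th, ...), then delete the first 2 characters.
On "kdkksjdr": the first step gives "dkjr", and the second then gives "jr".

jr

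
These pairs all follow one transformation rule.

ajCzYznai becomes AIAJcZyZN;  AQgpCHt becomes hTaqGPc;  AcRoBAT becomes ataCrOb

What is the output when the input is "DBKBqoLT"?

ltdbkbQO

The rule is to flip the case of every letter, then move the last 2 characters to the front (rotate right by 2).
Applying that to "DBKBqoLT" gives "ltdbkbQO".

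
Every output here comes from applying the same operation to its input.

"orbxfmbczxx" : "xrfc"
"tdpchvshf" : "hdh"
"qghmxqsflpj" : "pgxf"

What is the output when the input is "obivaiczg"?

Rule — move the last 3 characters to the front (rotate right by 3), then keep one character in every 3, starting at position 2 (positions 2nd, 5th, 8th, ...).
Doing the same to "obivaiczg": "zba".

zba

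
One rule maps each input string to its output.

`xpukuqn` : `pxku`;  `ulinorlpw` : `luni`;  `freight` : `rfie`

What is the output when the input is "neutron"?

Each output is the input with this applied: swap each adjacent pair of characters (1↔2, 3↔4, ...), then keep only the first 4 characters.
So "neutron" becomes "entu".

entu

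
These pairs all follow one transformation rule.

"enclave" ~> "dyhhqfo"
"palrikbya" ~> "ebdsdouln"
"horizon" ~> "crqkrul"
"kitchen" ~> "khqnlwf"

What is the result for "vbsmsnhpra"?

sudyevpvqk

What's happening: move the last 3 characters to the front (rotate right by 3), then shift every letter 3 places forward in the alphabet (wrapping around).
"vbsmsnhpra" → "pravbsmsnh" → "sudyevpvqk".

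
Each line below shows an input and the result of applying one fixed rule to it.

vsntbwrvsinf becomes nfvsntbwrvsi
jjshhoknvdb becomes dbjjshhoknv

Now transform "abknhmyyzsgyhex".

What's happening: move the last 2 characters to the front (rotate right by 2).
"abknhmyyzsgyhex" → "exabknhmyyzsgyh".

exabknhmyyzsgyh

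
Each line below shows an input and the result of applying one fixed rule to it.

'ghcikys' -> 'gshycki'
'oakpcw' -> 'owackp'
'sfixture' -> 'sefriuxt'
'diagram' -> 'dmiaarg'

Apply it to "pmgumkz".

The rule is to take characters alternately from the front and the back (1st, last, 2nd, 2nd-last, ...).
So "pmgumkz" becomes "pzmkgmu".

pzmkgmu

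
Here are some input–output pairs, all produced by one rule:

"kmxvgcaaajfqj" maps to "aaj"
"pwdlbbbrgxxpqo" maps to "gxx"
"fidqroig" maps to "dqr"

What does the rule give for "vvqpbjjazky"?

The pattern: move the last 3 characters to the front (rotate right by 3), then keep only the last 3 characters.
Working it through for "vvqpbjjazky": intermediate "zkyvvqpbjja", final "jja".

jja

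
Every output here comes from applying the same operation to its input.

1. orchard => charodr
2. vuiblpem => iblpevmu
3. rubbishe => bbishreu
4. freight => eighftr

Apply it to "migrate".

gratmei

The pattern: swap the first and last characters, then move the first 2 characters to the end (rotate left by 2).
On "migrate": the first step gives "eigratm", and the second then gives "gratmei".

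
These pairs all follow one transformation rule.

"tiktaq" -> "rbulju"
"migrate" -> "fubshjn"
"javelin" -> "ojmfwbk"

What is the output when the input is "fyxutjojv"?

wkpkuvyzg

The pattern: reverse the string, then shift every letter 1 place forward in the alphabet (wrapping around).
Working it through for "fyxutjojv": intermediate "vjojtuxyf", final "wkpkuvyzg".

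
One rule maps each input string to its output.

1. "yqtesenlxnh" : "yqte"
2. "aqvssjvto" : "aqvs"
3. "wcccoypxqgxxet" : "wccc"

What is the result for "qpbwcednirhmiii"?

The rule is to keep only the first 4 characters.
"qpbwcednirhmiii" → "qpbw".

qpbw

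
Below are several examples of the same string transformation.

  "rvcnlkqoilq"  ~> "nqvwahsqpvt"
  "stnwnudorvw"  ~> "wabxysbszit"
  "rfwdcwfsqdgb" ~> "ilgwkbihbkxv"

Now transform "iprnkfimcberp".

jwunuwspknrhg

The rule is to move the last 3 characters to the front (rotate right by 3), then shift every letter 5 places forward in the alphabet (wrapping around).
For "iprnkfimcberp", step one produces "erpiprnkfimcb"; step two turns that into "jwunuwspknrhg".
(Check on "stnwnudorvw": → "rvwstnwnudo" → "wabxysbszit" ✓)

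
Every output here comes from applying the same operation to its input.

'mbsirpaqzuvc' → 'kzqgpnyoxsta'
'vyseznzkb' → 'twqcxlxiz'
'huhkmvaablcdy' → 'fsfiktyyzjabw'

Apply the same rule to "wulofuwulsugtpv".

usjmdsusjqsernt

The transformation: shift every letter 2 places backward in the alphabet (wrapping around).
"wulofuwulsugtpv" → "usjmdsusjqsernt".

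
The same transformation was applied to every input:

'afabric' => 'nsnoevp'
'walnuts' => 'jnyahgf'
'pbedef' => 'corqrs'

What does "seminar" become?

What's happening: shift every letter 13 places forward in the alphabet (wrapping around) — i.e. ROT13.
So "seminar" becomes "frzvane".

frzvane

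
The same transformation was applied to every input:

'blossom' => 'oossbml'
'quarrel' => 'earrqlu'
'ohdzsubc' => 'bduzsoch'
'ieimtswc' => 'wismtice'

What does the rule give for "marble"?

lrbmea

Each output is the input with this applied: take characters alternately from the front and the back (1st, last, 2nd, 2nd-last, ...), then move the first 3 characters to the end (rotate left by 3).
"marble" → "mealrb" → "lrbmea".
(Check on "blossom": → "bmlooss" → "oossbml" ✓)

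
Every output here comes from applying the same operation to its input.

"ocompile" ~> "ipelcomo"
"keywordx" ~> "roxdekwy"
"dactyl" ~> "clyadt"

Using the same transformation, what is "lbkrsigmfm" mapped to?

The pattern: swap each adjacent pair of characters (1↔2, 3↔4, ...), then swap the front and back halves of the string.
Starting from "lbkrsigmfm": after the first operation, "blrkismgmf"; after the second, "smgmfblrki".
(Check on "ocompile": → "comoipel" → "ipelcomo" ✓)

smgmfblrki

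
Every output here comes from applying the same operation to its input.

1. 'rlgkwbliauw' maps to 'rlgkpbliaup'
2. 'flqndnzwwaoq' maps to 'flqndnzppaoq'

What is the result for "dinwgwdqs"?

dinpgpdqs

Looking at the pairs, the operation is to replace every "w" with "p".
Applying that to "dinwgwdqs" gives "dinpgpdqs".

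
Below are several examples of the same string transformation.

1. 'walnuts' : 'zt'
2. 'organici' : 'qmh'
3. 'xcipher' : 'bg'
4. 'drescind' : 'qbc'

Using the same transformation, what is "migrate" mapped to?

Rule — keep one character in every 3, starting at position 2 (positions 2nd, 5th, 8th, ...), then shift every letter 1 place backward in the alphabet (wrapping around).
Starting from "migrate": after the first operation, "ia"; after the second, "hz".

hz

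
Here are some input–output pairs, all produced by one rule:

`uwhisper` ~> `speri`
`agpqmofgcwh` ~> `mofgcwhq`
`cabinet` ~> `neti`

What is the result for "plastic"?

tics

The transformation: delete the first 3 characters, then move the first character to the end.
Working it through for "plastic": intermediate "stic", final "tics".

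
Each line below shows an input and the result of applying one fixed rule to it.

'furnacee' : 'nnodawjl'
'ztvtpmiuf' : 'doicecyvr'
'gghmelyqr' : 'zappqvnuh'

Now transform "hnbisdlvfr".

oaqwkrbmue

Each output is the input with this applied: shift every letter 9 places forward in the alphabet (wrapping around), then move the last 2 characters to the front (rotate right by 2).
Working it through for "hnbisdlvfr": intermediate "qwkrbmueoa", final "oaqwkrbmue".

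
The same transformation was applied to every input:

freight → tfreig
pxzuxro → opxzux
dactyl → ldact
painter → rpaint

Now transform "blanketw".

wblanke

What's happening: move the last 2 characters to the front (rotate right by 2), then delete the first character.
Doing the same to "blanketw": "wblanke".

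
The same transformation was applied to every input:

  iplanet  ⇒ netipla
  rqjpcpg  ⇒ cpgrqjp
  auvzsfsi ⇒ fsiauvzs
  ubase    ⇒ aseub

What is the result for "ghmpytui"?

The transformation: move the last 3 characters to the front (rotate right by 3).
Doing the same to "ghmpytui": "tuighmpy".

tuighmpy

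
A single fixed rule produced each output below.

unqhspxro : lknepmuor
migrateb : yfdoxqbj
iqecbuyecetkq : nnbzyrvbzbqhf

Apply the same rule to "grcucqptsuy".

The transformation: shift every letter 3 places backward in the alphabet (wrapping around), then swap the first and last characters.
On "grcucqptsuy" that produces "vozrznmqprd".

vozrznmqprd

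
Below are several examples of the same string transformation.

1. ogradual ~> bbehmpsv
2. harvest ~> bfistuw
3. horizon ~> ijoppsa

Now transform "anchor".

bdiops

The rule is to sort the characters into alphabetical order, then shift every letter 1 place forward in the alphabet (wrapping around).
Starting from "anchor": after the first operation, "achnor"; after the second, "bdiops".
(Check on "ogradual": → "aadgloru" → "bbehmpsv" ✓)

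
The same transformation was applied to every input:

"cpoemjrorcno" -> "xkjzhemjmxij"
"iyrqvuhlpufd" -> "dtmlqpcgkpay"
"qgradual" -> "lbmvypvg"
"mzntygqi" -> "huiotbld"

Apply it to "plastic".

kgvnodx

The rule is to shift every letter 5 places backward in the alphabet (wrapping around).
Applying that to "plastic" gives "kgvnodx".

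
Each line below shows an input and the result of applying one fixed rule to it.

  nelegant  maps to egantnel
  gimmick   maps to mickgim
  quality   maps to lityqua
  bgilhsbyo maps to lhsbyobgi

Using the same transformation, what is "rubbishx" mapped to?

In each case the input is transformed by: move the first 3 characters to the end (rotate left by 3).
"rubbishx" → "bishxrub".

bishxrub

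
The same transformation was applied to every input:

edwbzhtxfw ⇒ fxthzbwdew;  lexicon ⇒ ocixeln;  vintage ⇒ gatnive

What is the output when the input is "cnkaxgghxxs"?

xxhggxakncs

Each output is the input with this applied: reverse the string, then move the first character to the end.
For "cnkaxgghxxs", step one produces "sxxhggxaknc"; step two turns that into "xxhggxakncs".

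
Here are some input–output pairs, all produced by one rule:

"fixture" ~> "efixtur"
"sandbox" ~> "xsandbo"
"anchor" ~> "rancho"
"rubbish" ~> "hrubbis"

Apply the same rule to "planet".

In each case the input is transformed by: move the last character to the front.
On "planet" that produces "tplane".

tplane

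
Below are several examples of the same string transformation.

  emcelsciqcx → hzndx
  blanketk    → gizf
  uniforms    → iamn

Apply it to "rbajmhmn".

weci

What's happening: keep every other character starting from the second (positions 2nd, 4th, 6th, ...), then shift every letter 5 places backward in the alphabet (wrapping around).
Starting from "rbajmhmn": after the first operation, "bjhn"; after the second, "weci".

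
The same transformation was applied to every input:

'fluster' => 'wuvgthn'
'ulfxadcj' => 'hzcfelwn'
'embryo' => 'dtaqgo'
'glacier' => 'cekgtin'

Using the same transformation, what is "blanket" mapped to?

Looking at the pairs, the operation is to shift every letter 2 places forward in the alphabet (wrapping around), then move the first 2 characters to the end (rotate left by 2).
For "blanket" the result is "cpmgvdn".

cpmgvdn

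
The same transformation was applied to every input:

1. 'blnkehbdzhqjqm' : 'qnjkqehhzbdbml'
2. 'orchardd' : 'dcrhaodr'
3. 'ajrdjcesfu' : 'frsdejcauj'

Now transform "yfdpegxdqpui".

udppqedgxyif

Rule — take characters alternately from the front and the back (1st, last, 2nd, 2nd-last, ...), then move the first 3 characters to the end (rotate left by 3).
"yfdpegxdqpui" → "yifudppqedgx" → "udppqedgxyif".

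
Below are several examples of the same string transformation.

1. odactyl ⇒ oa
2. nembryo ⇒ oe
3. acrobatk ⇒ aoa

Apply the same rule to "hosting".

oi

The rule is to move the last character to the front, then keep only the vowels.
Doing the same to "hosting": "oi".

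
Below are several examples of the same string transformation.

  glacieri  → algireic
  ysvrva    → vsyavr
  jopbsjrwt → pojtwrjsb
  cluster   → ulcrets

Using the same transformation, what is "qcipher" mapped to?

Rule — move the first 3 characters to the end (rotate left by 3), then reverse the string.
Doing the same to "qcipher": "icqrehp".

icqrehp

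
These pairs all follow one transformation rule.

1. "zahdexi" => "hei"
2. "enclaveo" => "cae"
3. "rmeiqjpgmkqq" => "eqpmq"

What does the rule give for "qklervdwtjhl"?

The transformation: delete the first 2 characters, then keep every other character starting from the first (positions 1st, 3rd, 5th, ...).
"qklervdwtjhl" → "lervdwtjhl" → "lrdth".
(Check on "zahdexi": → "hdexi" → "hei" ✓)

lrdth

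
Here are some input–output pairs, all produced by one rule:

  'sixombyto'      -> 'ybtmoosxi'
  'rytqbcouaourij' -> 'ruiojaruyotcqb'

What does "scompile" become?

iplmeosc

Rule — move the last 3 characters to the front (rotate right by 3), then take characters alternately from the front and the back (1st, last, 2nd, 2nd-last, ...).
On "scompile": the first step gives "ilescomp", and the second then gives "iplmeosc".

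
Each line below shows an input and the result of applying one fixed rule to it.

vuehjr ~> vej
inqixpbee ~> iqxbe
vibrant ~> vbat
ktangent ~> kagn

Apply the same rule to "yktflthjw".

What's happening: keep every other character starting from the first (positions 1st, 3rd, 5th, ...).
For "yktflthjw" the result is "ytlhw".

ytlhw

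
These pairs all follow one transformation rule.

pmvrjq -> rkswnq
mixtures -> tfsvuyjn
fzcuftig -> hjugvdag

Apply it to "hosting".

hojutpi

The rule is to reverse the string, then shift every letter 1 place forward in the alphabet (wrapping around).
On "hosting": the first step gives "gnitsoh", and the second then gives "hojutpi".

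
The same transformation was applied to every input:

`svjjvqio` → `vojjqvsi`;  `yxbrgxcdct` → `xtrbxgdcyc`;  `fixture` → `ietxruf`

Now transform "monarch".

The pattern: swap the first and last characters, then swap each adjacent pair of characters (1↔2, 3↔4, ...).
On "monarch": the first step gives "honarcm", and the second then gives "ohancrm".
(Check on "yxbrgxcdct": → "txbrgxcdcy" → "xtrbxgdcyc" ✓)

ohancrm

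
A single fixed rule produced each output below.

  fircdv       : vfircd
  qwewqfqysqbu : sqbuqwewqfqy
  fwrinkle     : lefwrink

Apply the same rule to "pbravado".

dopbrava

Rule — swap the front and back halves of the string, then move the first 2 characters to the end (rotate left by 2).
Working it through for "pbravado": intermediate "vadopbra", final "dopbrava".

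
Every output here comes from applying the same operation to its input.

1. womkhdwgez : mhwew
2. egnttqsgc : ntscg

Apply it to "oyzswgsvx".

zwsxy

The pattern: move the first 2 characters to the end (rotate left by 2), then keep every other character starting from the first (positions 1st, 3rd, 5th, ...).
Working it through for "oyzswgsvx": intermediate "zswgsvxoy", final "zwsxy".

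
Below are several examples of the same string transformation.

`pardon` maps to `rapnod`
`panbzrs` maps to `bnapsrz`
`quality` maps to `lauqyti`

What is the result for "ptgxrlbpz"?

lrxgtpzpb

What's happening: reverse the string, then move the first 3 characters to the end (rotate left by 3).
"ptgxrlbpz" → "zpblrxgtp" → "lrxgtpzpb".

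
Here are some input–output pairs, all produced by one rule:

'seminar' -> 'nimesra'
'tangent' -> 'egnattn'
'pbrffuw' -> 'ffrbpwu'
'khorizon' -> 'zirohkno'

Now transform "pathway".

Looking at the pairs, the operation is to move the last 2 characters to the front (rotate right by 2), then reverse the string.
Starting from "pathway": after the first operation, "aypathw"; after the second, "whtapya".

whtapya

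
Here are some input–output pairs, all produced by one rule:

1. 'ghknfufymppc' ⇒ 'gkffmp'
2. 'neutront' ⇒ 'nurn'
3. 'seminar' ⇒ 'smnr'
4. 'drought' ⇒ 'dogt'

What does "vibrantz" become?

vbat

Each output is the input with this applied: keep every other character starting from the first (positions 1st, 3rd, 5th, ...).
For "vibrantz" the result is "vbat".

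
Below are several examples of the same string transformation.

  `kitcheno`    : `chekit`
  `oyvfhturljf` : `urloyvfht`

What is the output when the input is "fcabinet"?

binfca

The transformation: delete the last 2 characters, then move the last 3 characters to the front (rotate right by 3).
Starting from "fcabinet": after the first operation, "fcabin"; after the second, "binfca".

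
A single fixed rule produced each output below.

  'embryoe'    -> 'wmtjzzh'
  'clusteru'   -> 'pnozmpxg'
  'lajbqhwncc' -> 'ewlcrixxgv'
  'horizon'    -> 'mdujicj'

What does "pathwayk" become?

ocrvtfkv

What's happening: shift every letter 5 places backward in the alphabet (wrapping around), then move the first 2 characters to the end (rotate left by 2).
Working it through for "pathwayk": intermediate "kvocrvtf", final "ocrvtfkv".
(Check on "lajbqhwncc": → "gvewlcrixx" → "ewlcrixxgv" ✓)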